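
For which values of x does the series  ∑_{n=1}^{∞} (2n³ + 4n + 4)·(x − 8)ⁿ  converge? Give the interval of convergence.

By the ratio test, |a_{n+1}/a_n| = (2(n+1)³ + 4(n+1) + 4)/(2n³ + 4n + 4) → 1.
Convergence for |x − 8| < 1, so R = 1.
At x = 9: the terms do not tend to 0, so the series diverges.
Endpoint x = 7: the terms do not tend to 0, so the series diverges.

(7, 9)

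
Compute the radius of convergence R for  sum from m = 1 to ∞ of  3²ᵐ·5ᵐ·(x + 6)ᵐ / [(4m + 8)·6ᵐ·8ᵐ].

R = 16/15

The ratio of consecutive coefficients is [(4m + 8)/(4(m+1) + 8)] · 9·5/(6·8) → 15/16.
Thus R = 1/(15/16) = 16/15.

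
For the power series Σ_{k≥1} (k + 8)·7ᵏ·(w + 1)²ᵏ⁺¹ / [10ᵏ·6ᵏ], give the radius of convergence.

The ratio of consecutive coefficients is [((k+1) + 8)/(k + 8)] · 7/(10·6) → 7/60.
Since the exponent of (w + 1) increases by 2 each term, convergence requires |w + 1|² < 60/7, hence R = 2√105/7.

R = 2√105/7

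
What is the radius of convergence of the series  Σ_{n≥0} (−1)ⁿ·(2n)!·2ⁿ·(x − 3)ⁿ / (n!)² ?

R = 1/8

Apply the ratio test: |a_{n+1}| / |a_n| = (2n+1)·(2n+2)/(n+1)² · 2, which tends to 8 as n → ∞.
Thus R = 1/(8) = 1/8.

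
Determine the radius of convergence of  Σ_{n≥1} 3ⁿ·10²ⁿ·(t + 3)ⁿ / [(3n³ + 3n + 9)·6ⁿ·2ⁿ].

The ratio of consecutive coefficients is [(3n³ + 3n + 9)/(3(n+1)³ + 3(n+1) + 9)] · 3·100/(6·2) → 25.
Thus R = 1/(25) = 1/25.

R = 1/25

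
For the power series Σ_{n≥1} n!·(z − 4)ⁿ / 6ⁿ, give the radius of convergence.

R = 0

The ratio of consecutive coefficients is (n+1) · 1/6 → ∞.
The terms grow without bound for any (z − 4) ≠ 0, so R = 0 (convergence only at z = 4).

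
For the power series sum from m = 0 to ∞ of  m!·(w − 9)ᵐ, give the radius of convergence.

By the ratio test, |a_{m+1}/a_m| = (m+1) → ∞.
Since the ratio → ∞, the series diverges for every w ≠ 9, and R = 0.

R = 0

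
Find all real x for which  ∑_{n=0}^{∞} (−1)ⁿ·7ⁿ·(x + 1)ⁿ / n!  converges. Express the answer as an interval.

Apply the ratio test: |a_{n+1}| / |a_n| = 7 · 1/(n+1), which tends to 0 as n → ∞.
The ratio tends to 0 regardless of x, hence R = ∞.

(−∞, ∞)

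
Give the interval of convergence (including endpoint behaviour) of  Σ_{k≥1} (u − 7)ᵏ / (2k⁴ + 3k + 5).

[6, 8]

Ratio test: |a_{k+1}/a_k| = (2k⁴ + 3k + 5)/(2(k+1)⁴ + 3(k+1) + 5) → 1 as k → ∞.
So the series converges when |u − 7| < 1 and diverges when |u − 7| > 1; R = 1.
Endpoint u = 8: the series is dominated by a constant times Σ 1/k⁴, which converges (p = 4 > 1).
Endpoint u = 6: the series is dominated by a constant times Σ 1/k⁴, which converges (p = 4 > 1).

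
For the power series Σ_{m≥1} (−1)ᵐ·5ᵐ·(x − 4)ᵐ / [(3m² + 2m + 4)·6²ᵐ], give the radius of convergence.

R = 36/5

The ratio of consecutive coefficients is [(3m² + 2m + 4)/(3(m+1)² + 2(m+1) + 4)] · 5/36 → 5/36.
Convergence for |x − 4| · 5/36 < 1, i.e. |x − 4| < 36/5. So R = 36/5.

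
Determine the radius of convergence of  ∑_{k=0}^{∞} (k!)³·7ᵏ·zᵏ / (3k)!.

R = 27/7

Apply the ratio test: |a_{k+1}| / |a_k| = (k+1)³/[(3k+1)·(3k+2)·(3k+3)] · 7, which tends to 7/27 as k → ∞.
The series converges when 7/27 · |z| < 1, giving R = 27/7.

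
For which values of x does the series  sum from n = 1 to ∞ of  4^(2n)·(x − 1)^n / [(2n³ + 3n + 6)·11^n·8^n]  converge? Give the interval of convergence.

[-9/2, 13/2]

Ratio test: |a_{n+1}/a_n| = [(2n³ + 3n + 6)/(2(n+1)³ + 3(n+1) + 6)] · 16/(11·8) → 2/11 as n → ∞.
Thus R = 1/(2/11) = 11/2.
When x = 13/2, the series is dominated by a constant times Σ 1/n³, which converges (p = 3 > 1).
At x = -9/2: the terms are on the order of 1/n³, so the series converges absolutely by comparison with the p-series (p = 3 > 1).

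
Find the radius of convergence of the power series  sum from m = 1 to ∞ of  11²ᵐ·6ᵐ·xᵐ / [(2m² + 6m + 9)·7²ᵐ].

R = 49/726

Ratio test: |a_{m+1}/a_m| = [(2m² + 6m + 9)/(2(m+1)² + 6(m+1) + 9)] · 121·6/49 → 726/49 as m → ∞.
Thus R = 1/(726/49) = 49/726.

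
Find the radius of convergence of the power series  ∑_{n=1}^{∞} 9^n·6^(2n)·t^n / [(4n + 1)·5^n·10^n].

Apply the ratio test: |a_{n+1}| / |a_n| = [(4n + 1)/(4(n+1) + 1)] · 9·36/(5·10), which tends to 162/25 as n → ∞.
The series converges when 162/25 · |t| < 1, giving R = 25/162.

R = 25/162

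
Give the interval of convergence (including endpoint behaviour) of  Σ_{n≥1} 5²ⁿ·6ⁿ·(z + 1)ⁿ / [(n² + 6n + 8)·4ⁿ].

[-77/75, -73/75]

Apply the ratio test: |a_{n+1}| / |a_n| = [(n² + 6n + 8)/((n+1)² + 6(n+1) + 8)] · 25·6/4, which tends to 75/2 as n → ∞.
Thus R = 1/(75/2) = 2/75.
When z = -73/75, the terms are on the order of 1/n², so the series converges absolutely by comparison with the p-series (p = 2 > 1).
At z = -77/75: the terms are on the order of 1/n², so the series converges absolutely by comparison with the p-series (p = 2 > 1).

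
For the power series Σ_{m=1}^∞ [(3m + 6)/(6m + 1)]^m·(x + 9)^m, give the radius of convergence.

Applying the root test, |a_m|^(1/m) = (3m + 6)/(6m + 1) → 1/2.
Convergence for |x + 9| · 1/2 < 1, i.e. |x + 9| < 2. So R = 2.

R = 2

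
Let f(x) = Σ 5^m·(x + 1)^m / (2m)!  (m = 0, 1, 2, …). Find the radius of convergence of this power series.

Ratio test: |a_{m+1}/a_m| = 5 · 1/[(2m+1)·(2m+2)] → 0 as m → ∞.
The ratio tends to 0 regardless of x, hence R = ∞.

R = ∞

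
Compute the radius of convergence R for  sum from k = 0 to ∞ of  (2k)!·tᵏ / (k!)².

R = 1/4

Ratio test: |a_{k+1}/a_k| = (2k+1)·(2k+2)/(k+1)² → 4 as k → ∞.
Hence the series converges for |t| < 1/(4) = 1/4, so the radius of convergence is 1/4.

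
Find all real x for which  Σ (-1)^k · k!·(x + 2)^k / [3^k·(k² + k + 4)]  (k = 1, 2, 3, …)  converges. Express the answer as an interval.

{-2}

Apply the ratio test: |a_{k+1}| / |a_k| = (k+1) · 1/3 · (k² + k + 4)/((k+1)² + (k+1) + 4), which tends to ∞ as k → ∞.
The ratio grows without bound, so the series diverges whenever (x + 2) ≠ 0; it converges only at x = -2. R = 0.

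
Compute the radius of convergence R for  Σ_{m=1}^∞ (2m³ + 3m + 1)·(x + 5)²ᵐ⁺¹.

R = 1

The ratio of consecutive coefficients is (2(m+1)³ + 3(m+1) + 1)/(2m³ + 3m + 1) → 1.
Writing y = (x + 5)², the series in y has radius 1, so |x + 5| < √(1) = 1 and R = 1.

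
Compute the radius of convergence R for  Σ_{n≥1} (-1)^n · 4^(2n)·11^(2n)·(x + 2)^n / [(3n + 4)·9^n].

R = 9/1936

By the ratio test, |a_{n+1}/a_n| = [(3n + 4)/(3(n+1) + 4)] · 16·121/9 → 1936/9.
Hence the series converges for |x + 2| < 1/(1936/9) = 9/1936, so the radius of convergence is 9/1936.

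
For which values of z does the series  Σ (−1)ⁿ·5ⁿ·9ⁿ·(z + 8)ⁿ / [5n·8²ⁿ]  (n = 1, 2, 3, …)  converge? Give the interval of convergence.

Apply the ratio test: |a_{n+1}| / |a_n| = [5n/5(n+1)] · 5·9/64, which tends to 45/64 as n → ∞.
Convergence for |z + 8| · 45/64 < 1, i.e. |z + 8| < 64/45. So R = 64/45.
Check z = -296/45: convergence follows from the alternating series test (terms decrease monotonically to 0).
Check z = -424/45: the terms behave like c/n; limit comparison with the harmonic series gives divergence.

(-424/45, -296/45]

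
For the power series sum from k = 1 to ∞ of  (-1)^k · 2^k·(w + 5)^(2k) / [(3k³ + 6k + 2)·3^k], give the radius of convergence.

Ratio test: |a_{k+1}/a_k| = [(3k³ + 6k + 2)/(3(k+1)³ + 6(k+1) + 2)] · 2/3 → 2/3 as k → ∞.
Successive powers of (w + 5) differ by 2, so the series converges when |w + 5|² · 2/3 < 1, i.e. |w + 5| < √(3/2). So R = √6/2.

R = √6/2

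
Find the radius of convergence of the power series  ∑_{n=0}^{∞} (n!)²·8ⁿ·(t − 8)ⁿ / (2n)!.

The ratio of consecutive coefficients is (n+1)²/[(2n+1)·(2n+2)] · 8 → 2.
Thus R = 1/(2) = 1/2.

R = 1/2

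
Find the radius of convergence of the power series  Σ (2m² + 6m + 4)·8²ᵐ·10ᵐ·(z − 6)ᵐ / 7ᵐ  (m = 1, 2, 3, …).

R = 7/640

The ratio of consecutive coefficients is [(2(m+1)² + 6(m+1) + 4)/(2m² + 6m + 4)] · 64·10/7 → 640/7.
Hence the series converges for |z − 6| < 1/(640/7) = 7/640, so the radius of convergence is 7/640.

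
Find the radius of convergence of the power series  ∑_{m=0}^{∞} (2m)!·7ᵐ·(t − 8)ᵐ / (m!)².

R = 1/28

By the ratio test, |a_{m+1}/a_m| = (2m+1)·(2m+2)/(m+1)² · 7 → 28.
The series converges when 28 · |t − 8| < 1, giving R = 1/28.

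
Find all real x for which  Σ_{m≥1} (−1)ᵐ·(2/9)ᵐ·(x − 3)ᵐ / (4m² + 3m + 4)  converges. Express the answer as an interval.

By the ratio test, |a_{m+1}/a_m| = [(4m² + 3m + 4)/(4(m+1)² + 3(m+1) + 4)] · 2/9 → 2/9.
The series converges when 2/9 · |x − 3| < 1, giving R = 9/2.
At x = 15/2: the series is dominated by a constant times Σ 1/m², which converges (p = 2 > 1).
Check x = -3/2: the terms are on the order of 1/m², so the series converges absolutely by comparison with the p-series (p = 2 > 1).

[-3/2, 15/2]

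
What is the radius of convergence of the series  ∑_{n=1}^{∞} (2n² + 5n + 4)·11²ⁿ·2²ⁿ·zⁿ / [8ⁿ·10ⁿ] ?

The ratio of consecutive coefficients is [(2(n+1)² + 5(n+1) + 4)/(2n² + 5n + 4)] · 121·4/(8·10) → 121/20.
Hence the series converges for |z| < 1/(121/20) = 20/121, so the radius of convergence is 20/121.

R = 20/121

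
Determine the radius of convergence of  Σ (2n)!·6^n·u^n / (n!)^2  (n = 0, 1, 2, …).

Ratio test: |a_{n+1}/a_n| = (2n+1)·(2n+2)/(n+1)² · 6 → 24 as n → ∞.
Convergence for |u| · 24 < 1, i.e. |u| < 1/24. So R = 1/24.

R = 1/24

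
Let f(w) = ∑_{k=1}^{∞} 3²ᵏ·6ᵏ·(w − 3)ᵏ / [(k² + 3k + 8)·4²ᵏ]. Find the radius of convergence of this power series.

The ratio of consecutive coefficients is [(k² + 3k + 8)/((k+1)² + 3(k+1) + 8)] · 9·6/16 → 27/8.
The series converges when 27/8 · |w − 3| < 1, giving R = 8/27.

R = 8/27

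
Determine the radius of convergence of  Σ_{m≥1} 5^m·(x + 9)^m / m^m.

R = ∞

Applying the root test, |a_m|^(1/m) = 5/m → 0.
The limit is 0 for every x, so R = ∞.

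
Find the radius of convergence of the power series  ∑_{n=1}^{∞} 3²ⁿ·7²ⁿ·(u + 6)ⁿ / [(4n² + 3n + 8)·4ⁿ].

The ratio of consecutive coefficients is [(4n² + 3n + 8)/(4(n+1)² + 3(n+1) + 8)] · 9·49/4 → 441/4.
Thus R = 1/(441/4) = 4/441.

R = 4/441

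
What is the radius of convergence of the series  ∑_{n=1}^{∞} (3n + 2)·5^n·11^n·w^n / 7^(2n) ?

R = 49/55

Ratio test: |a_{n+1}/a_n| = [(3(n+1) + 2)/(3n + 2)] · 5·11/49 → 55/49 as n → ∞.
Thus R = 1/(55/49) = 49/55.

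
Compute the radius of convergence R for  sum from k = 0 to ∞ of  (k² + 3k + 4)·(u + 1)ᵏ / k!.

By the ratio test, |a_{k+1}/a_k| = ((k+1)² + 3(k+1) + 4)/(k² + 3k + 4) · 1/(k+1) → 0.
Since the limit is 0 < 1 for every u, the series converges on all of ℝ and R = ∞.

R = ∞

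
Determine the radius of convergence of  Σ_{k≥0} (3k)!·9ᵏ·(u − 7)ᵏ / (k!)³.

R = 1/243

Apply the ratio test: |a_{k+1}| / |a_k| = (3k+1)·(3k+2)·(3k+3)/(k+1)³ · 9, which tends to 243 as k → ∞.
The series converges when 243 · |u − 7| < 1, giving R = 1/243.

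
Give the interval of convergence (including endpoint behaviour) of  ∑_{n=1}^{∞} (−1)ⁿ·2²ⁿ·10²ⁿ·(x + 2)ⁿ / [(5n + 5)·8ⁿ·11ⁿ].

By the ratio test, |a_{n+1}/a_n| = [(5n + 5)/(5(n+1) + 5)] · 4·100/(8·11) → 50/11.
The series converges when 50/11 · |x + 2| < 1, giving R = 11/50.
When x = -89/50, convergence follows from the alternating series test (terms decrease monotonically to 0).
At x = -111/50: comparison with the harmonic series Σ 1/n shows the series diverges.

(-111/50, -89/50]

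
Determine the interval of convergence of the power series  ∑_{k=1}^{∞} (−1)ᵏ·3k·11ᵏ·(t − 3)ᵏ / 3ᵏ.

By the ratio test, |a_{k+1}/a_k| = [3(k+1)/3k] · 11/3 → 11/3.
Thus R = 1/(11/3) = 3/11.
At t = 36/11: the terms have absolute value of order k, which does not tend to 0, so the series diverges by the divergence test.
When t = 30/11, the terms have absolute value of order k, which does not tend to 0, so the series diverges by the divergence test.

(30/11, 36/11)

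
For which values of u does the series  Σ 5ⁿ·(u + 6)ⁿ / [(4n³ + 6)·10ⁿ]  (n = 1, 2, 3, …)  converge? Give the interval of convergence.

[-8, -4]

The ratio of consecutive coefficients is [(4n³ + 6)/(4(n+1)³ + 6)] · 5/10 → 1/2.
Hence the series converges for |u + 6| < 1/(1/2) = 2, so the radius of convergence is 2.
Endpoint u = -4: absolute convergence follows by limit comparison with Σ 1/n³.
At u = -8: absolute convergence follows by limit comparison with Σ 1/n³.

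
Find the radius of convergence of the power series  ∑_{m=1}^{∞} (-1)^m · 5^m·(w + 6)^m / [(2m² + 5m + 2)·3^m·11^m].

Ratio test: |a_{m+1}/a_m| = [(2m² + 5m + 2)/(2(m+1)² + 5(m+1) + 2)] · 5/(3·11) → 5/33 as m → ∞.
The series converges when 5/33 · |w + 6| < 1, giving R = 33/5.

R = 33/5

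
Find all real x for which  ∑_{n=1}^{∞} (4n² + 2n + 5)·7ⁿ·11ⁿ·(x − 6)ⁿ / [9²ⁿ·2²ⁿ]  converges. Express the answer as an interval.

The ratio of consecutive coefficients is [(4(n+1)² + 2(n+1) + 5)/(4n² + 2n + 5)] · 7·11/(81·4) → 77/324.
Convergence for |x − 6| · 77/324 < 1, i.e. |x − 6| < 324/77. So R = 324/77.
Endpoint x = 786/77: the terms do not tend to 0, so the series diverges.
Check x = 138/77: the terms do not tend to 0, so the series diverges.

(138/77, 786/77)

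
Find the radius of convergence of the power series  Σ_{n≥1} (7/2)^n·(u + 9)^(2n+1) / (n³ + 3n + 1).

R = √14/7

The ratio of consecutive coefficients is [(n³ + 3n + 1)/((n+1)³ + 3(n+1) + 1)] · 7/2 → 7/2.
Writing y = (u + 9)², the series in y has radius 2/7, so |u + 9| < √(2/7) and R = √14/7.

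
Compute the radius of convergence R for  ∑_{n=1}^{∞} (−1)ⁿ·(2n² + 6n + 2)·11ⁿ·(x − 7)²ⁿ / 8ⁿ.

R = 2√22/11

Apply the ratio test: |a_{n+1}| / |a_n| = [(2(n+1)² + 6(n+1) + 2)/(2n² + 6n + 2)] · 11/8, which tends to 11/8 as n → ∞.
Successive powers of (x − 7) differ by 2, so the series converges when |x − 7|² · 11/8 < 1, i.e. |x − 7| < √(8/11). So R = 2√22/11.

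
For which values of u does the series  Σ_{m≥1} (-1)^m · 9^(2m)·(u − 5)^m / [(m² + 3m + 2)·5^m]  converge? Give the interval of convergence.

By the ratio test, |a_{m+1}/a_m| = [(m² + 3m + 2)/((m+1)² + 3(m+1) + 2)] · 81/5 → 81/5.
Convergence for |u − 5| · 81/5 < 1, i.e. |u − 5| < 5/81. So R = 5/81.
At u = 410/81: absolute convergence follows by limit comparison with Σ 1/m².
Endpoint u = 400/81: absolute convergence follows by limit comparison with Σ 1/m².

[400/81, 410/81]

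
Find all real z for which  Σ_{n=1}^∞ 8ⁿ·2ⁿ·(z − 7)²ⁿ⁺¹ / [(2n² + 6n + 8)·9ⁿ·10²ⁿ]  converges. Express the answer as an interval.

The ratio of consecutive coefficients is [(2n² + 6n + 8)/(2(n+1)² + 6(n+1) + 8)] · 8·2/(9·100) → 4/225.
Successive powers of (z − 7) differ by 2, so the series converges when |z − 7|² · 4/225 < 1, i.e. |z − 7| < √(225/4) = 15/2. So R = 15/2.
Check z = 29/2: the terms are on the order of 1/n², so the series converges absolutely by comparison with the p-series (p = 2 > 1).
At z = -1/2: the series is dominated by a constant times Σ 1/n², which converges (p = 2 > 1).

[-1/2, 29/2]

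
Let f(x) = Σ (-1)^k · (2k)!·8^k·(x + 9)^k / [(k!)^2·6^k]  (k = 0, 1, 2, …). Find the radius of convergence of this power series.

By the ratio test, |a_{k+1}/a_k| = (2k+1)·(2k+2)/(k+1)² · 8/6 → 16/3.
Hence the series converges for |x + 9| < 1/(16/3) = 3/16, so the radius of convergence is 3/16.

R = 3/16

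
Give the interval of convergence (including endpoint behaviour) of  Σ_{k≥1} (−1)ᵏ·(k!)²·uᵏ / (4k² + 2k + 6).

{0}

Ratio test: |a_{k+1}/a_k| = (k+1)² · (4k² + 2k + 6)/(4(k+1)² + 2(k+1) + 6) → ∞ as k → ∞.
The terms grow without bound for any u ≠ 0, so R = 0 (convergence only at u = 0).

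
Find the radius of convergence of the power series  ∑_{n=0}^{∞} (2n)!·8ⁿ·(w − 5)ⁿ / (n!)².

R = 1/32

The ratio of consecutive coefficients is (2n+1)·(2n+2)/(n+1)² · 8 → 32.
The series converges when 32 · |w − 5| < 1, giving R = 1/32.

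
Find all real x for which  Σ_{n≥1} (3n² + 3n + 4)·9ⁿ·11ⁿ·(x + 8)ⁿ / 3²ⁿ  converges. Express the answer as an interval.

(-89/11, -87/11)

Apply the ratio test: |a_{n+1}| / |a_n| = [(3(n+1)² + 3(n+1) + 4)/(3n² + 3n + 4)] · 9·11/9, which tends to 11 as n → ∞.
The series converges when 11 · |x + 8| < 1, giving R = 1/11.
When x = -87/11, the terms have absolute value of order n², which does not tend to 0, so the series diverges by the divergence test.
When x = -89/11, the terms have absolute value of order n², which does not tend to 0, so the series diverges by the divergence test.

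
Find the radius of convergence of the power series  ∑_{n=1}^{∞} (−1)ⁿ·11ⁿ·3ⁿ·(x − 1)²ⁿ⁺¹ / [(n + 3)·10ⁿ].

R = √330/33

The ratio of consecutive coefficients is [(n + 3)/((n+1) + 3)] · 11·3/10 → 33/10.
Since the exponent of (x − 1) increases by 2 each term, convergence requires |x − 1|² < 10/33, hence R = √330/33.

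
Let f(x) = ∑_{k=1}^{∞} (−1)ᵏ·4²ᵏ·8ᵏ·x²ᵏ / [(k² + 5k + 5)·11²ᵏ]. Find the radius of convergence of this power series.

R = 11√2/16

The ratio of consecutive coefficients is [(k² + 5k + 5)/((k+1)² + 5(k+1) + 5)] · 16·8/121 → 128/121.
Successive powers of x differ by 2, so the series converges when |x|² · 128/121 < 1, i.e. |x| < √(121/128). So R = 11√2/16.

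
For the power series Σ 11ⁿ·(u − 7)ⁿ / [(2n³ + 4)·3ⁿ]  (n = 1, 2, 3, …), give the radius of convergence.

R = 3/11

The ratio of consecutive coefficients is [(2n³ + 4)/(2(n+1)³ + 4)] · 11/3 → 11/3.
The series converges when 11/3 · |u − 7| < 1, giving R = 3/11.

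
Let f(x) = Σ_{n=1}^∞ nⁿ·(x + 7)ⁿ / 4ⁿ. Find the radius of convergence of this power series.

R = 0

Root test: |a_n|^(1/n) = n/4 → ∞.
Since the n-th root of |a_n| is unbounded, the series converges only at x = -7; R = 0.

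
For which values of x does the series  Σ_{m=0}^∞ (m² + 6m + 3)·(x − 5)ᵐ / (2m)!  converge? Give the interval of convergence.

Apply the ratio test: |a_{m+1}| / |a_m| = ((m+1)² + 6(m+1) + 3)/(m² + 6m + 3) · 1/[(2m+1)·(2m+2)], which tends to 0 as m → ∞.
The limit is 0, so the series converges for all x; R = ∞.

(−∞, ∞)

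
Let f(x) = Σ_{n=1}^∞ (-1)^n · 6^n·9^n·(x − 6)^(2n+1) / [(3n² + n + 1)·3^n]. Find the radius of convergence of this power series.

Apply the ratio test: |a_{n+1}| / |a_n| = [(3n² + n + 1)/(3(n+1)² + (n+1) + 1)] · 6·9/3, which tends to 18 as n → ∞.
Writing y = (x − 6)², the series in y has radius 1/18, so |x − 6| < √(1/18) and R = √2/6.

R = √2/6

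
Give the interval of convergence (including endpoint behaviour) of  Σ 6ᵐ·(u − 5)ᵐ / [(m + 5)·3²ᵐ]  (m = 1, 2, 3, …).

Apply the ratio test: |a_{m+1}| / |a_m| = [(m + 5)/((m+1) + 5)] · 6/9, which tends to 2/3 as m → ∞.
Thus R = 1/(2/3) = 3/2.
Endpoint u = 13/2: the terms behave like c/m; limit comparison with the harmonic series gives divergence.
When u = 7/2, convergence follows from the alternating series test (terms decrease monotonically to 0).

[7/2, 13/2)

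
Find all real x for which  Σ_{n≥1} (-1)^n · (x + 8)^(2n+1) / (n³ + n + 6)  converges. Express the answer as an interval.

[-9, -7]

By the ratio test, |a_{n+1}/a_n| = (n³ + n + 6)/((n+1)³ + (n+1) + 6) → 1.
Writing y = (x + 8)², the series in y has radius 1, so |x + 8| < √(1) = 1 and R = 1.
Endpoint x = -7: absolute convergence follows by limit comparison with Σ 1/n³.
When x = -9, the series is dominated by a constant times Σ 1/n³, which converges (p = 3 > 1).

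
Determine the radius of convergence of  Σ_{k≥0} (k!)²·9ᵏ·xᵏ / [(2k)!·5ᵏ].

R = 20/9

Ratio test: |a_{k+1}/a_k| = (k+1)²/[(2k+1)·(2k+2)] · 9/5 → 9/20 as k → ∞.
The series converges when 9/20 · |x| < 1, giving R = 20/9.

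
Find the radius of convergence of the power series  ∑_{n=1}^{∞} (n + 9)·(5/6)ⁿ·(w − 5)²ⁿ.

Apply the ratio test: |a_{n+1}| / |a_n| = [((n+1) + 9)/(n + 9)] · 5/6, which tends to 5/6 as n → ∞.
Writing y = (w − 5)², the series in y has radius 6/5, so |w − 5| < √(6/5) and R = √30/5.

R = √30/5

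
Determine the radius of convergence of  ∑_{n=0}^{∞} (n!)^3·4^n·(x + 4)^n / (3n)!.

R = 27/4

Ratio test: |a_{n+1}/a_n| = (n+1)³/[(3n+1)·(3n+2)·(3n+3)] · 4 → 4/27 as n → ∞.
The series converges when 4/27 · |x + 4| < 1, giving R = 27/4.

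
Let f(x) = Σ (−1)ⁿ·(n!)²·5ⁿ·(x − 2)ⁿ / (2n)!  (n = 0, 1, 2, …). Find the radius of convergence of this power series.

R = 4/5

Apply the ratio test: |a_{n+1}| / |a_n| = (n+1)²/[(2n+1)·(2n+2)] · 5, which tends to 5/4 as n → ∞.
Convergence for |x − 2| · 5/4 < 1, i.e. |x − 2| < 4/5. So R = 4/5.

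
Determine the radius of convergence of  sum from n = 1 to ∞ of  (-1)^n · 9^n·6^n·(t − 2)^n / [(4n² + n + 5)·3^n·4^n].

Ratio test: |a_{n+1}/a_n| = [(4n² + n + 5)/(4(n+1)² + (n+1) + 5)] · 9·6/(3·4) → 9/2 as n → ∞.
Convergence for |t − 2| · 9/2 < 1, i.e. |t − 2| < 2/9. So R = 2/9.

R = 2/9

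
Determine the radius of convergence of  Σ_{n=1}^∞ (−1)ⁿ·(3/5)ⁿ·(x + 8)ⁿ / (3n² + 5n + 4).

Ratio test: |a_{n+1}/a_n| = [(3n² + 5n + 4)/(3(n+1)² + 5(n+1) + 4)] · 3/5 → 3/5 as n → ∞.
Thus R = 1/(3/5) = 5/3.

R = 5/3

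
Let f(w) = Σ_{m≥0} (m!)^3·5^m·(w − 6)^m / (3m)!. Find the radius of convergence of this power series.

By the ratio test, |a_{m+1}/a_m| = (m+1)³/[(3m+1)·(3m+2)·(3m+3)] · 5 → 5/27.
Convergence for |w − 6| · 5/27 < 1, i.e. |w − 6| < 27/5. So R = 27/5.

R = 27/5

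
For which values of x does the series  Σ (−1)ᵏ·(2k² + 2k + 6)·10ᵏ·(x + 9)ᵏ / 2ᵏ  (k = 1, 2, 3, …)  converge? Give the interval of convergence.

(-46/5, -44/5)

Ratio test: |a_{k+1}/a_k| = [(2(k+1)² + 2(k+1) + 6)/(2k² + 2k + 6)] · 10/2 → 5 as k → ∞.
Thus R = 1/(5) = 1/5.
When x = -44/5, the terms do not tend to 0, so the series diverges.
When x = -46/5, the k-th term does not approach 0; divergence by the term test.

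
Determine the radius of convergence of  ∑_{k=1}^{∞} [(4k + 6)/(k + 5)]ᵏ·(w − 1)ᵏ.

Applying the root test, |a_k|^(1/k) = (4k + 6)/(k + 5) → 4.
The series converges when 4 · |w − 1| < 1, giving R = 1/4.

R = 1/4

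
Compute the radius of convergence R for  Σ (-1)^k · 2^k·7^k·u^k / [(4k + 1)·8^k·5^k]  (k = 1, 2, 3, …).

Apply the ratio test: |a_{k+1}| / |a_k| = [(4k + 1)/(4(k+1) + 1)] · 2·7/(8·5), which tends to 7/20 as k → ∞.
Convergence for |u| · 7/20 < 1, i.e. |u| < 20/7. So R = 20/7.

R = 20/7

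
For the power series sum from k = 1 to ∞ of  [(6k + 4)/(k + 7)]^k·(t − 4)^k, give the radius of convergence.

R = 1/6

Applying the root test, |a_k|^(1/k) = (6k + 4)/(k + 7) → 6.
Hence the series converges for |t − 4| < 1/(6) = 1/6, so the radius of convergence is 1/6.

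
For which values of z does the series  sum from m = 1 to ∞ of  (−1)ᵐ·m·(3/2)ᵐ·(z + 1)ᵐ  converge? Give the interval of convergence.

Apply the ratio test: |a_{m+1}| / |a_m| = [(m+1)/m] · 3/2, which tends to 3/2 as m → ∞.
Hence the series converges for |z + 1| < 1/(3/2) = 2/3, so the radius of convergence is 2/3.
Endpoint z = -1/3: the m-th term does not approach 0; divergence by the term test.
Check z = -5/3: the terms do not tend to 0, so the series diverges.

(-5/3, -1/3)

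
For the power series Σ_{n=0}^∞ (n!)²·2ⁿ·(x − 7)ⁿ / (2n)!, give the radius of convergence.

R = 2

By the ratio test, |a_{n+1}/a_n| = (n+1)²/[(2n+1)·(2n+2)] · 2 → 1/2.
Convergence for |x − 7| · 1/2 < 1, i.e. |x − 7| < 2. So R = 2.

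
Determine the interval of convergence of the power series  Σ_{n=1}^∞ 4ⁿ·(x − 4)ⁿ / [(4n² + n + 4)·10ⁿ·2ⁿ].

Apply the ratio test: |a_{n+1}| / |a_n| = [(4n² + n + 4)/(4(n+1)² + (n+1) + 4)] · 4/(10·2), which tends to 1/5 as n → ∞.
Hence the series converges for |x − 4| < 1/(1/5) = 5, so the radius of convergence is 5.
Check x = 9: the terms are on the order of 1/n², so the series converges absolutely by comparison with the p-series (p = 2 > 1).
Check x = -1: the series is dominated by a constant times Σ 1/n², which converges (p = 2 > 1).

[-1, 9]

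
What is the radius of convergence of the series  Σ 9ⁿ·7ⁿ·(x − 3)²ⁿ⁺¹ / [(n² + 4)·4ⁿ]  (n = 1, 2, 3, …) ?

Apply the ratio test: |a_{n+1}| / |a_n| = [(n² + 4)/((n+1)² + 4)] · 9·7/4, which tends to 63/4 as n → ∞.
Since the exponent of (x − 3) increases by 2 each term, convergence requires |x − 3|² < 4/63, hence R = 2√7/21.

R = 2√7/21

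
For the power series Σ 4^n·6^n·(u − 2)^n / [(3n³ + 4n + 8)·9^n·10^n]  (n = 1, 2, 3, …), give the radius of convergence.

By the ratio test, |a_{n+1}/a_n| = [(3n³ + 4n + 8)/(3(n+1)³ + 4(n+1) + 8)] · 4·6/(9·10) → 4/15.
The series converges when 4/15 · |u − 2| < 1, giving R = 15/4.

R = 15/4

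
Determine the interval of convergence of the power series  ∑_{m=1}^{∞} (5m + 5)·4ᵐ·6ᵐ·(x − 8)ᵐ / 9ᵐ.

The ratio of consecutive coefficients is [(5(m+1) + 5)/(5m + 5)] · 4·6/9 → 8/3.
Hence the series converges for |x − 8| < 1/(8/3) = 3/8, so the radius of convergence is 3/8.
Endpoint x = 67/8: the terms have absolute value of order m, which does not tend to 0, so the series diverges by the divergence test.
At x = 61/8: the terms do not tend to 0, so the series diverges.

(61/8, 67/8)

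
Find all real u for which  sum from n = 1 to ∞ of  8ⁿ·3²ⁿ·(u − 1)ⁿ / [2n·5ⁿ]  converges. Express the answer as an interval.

[67/72, 77/72)

By the ratio test, |a_{n+1}/a_n| = [2n/2(n+1)] · 8·9/5 → 72/5.
Hence the series converges for |u − 1| < 1/(72/5) = 5/72, so the radius of convergence is 5/72.
Endpoint u = 77/72: the terms behave like c/n; limit comparison with the harmonic series gives divergence.
Endpoint u = 67/72: convergence follows from the alternating series test (terms decrease monotonically to 0).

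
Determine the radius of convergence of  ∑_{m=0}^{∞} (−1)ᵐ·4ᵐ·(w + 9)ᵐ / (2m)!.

R = ∞

Ratio test: |a_{m+1}/a_m| = 4 · 1/[(2m+1)·(2m+2)] → 0 as m → ∞.
The ratio tends to 0 regardless of w, hence R = ∞.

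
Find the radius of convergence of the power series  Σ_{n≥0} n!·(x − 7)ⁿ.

Apply the ratio test: |a_{n+1}| / |a_n| = (n+1), which tends to ∞ as n → ∞.
Since the ratio → ∞, the series diverges for every x ≠ 7, and R = 0.

R = 0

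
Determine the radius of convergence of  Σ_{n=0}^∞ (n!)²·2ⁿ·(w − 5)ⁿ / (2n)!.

R = 2

Ratio test: |a_{n+1}/a_n| = (n+1)²/[(2n+1)·(2n+2)] · 2 → 1/2 as n → ∞.
Thus R = 1/(1/2) = 2.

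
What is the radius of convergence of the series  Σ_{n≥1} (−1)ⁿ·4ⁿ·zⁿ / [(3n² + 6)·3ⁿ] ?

R = 3/4

Ratio test: |a_{n+1}/a_n| = [(3n² + 6)/(3(n+1)² + 6)] · 4/3 → 4/3 as n → ∞.
Convergence for |z| · 4/3 < 1, i.e. |z| < 3/4. So R = 3/4.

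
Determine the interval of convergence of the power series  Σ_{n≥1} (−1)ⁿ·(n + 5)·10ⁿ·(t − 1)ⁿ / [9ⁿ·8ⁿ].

By the ratio test, |a_{n+1}/a_n| = [((n+1) + 5)/(n + 5)] · 10/(9·8) → 5/36.
Convergence for |t − 1| · 5/36 < 1, i.e. |t − 1| < 36/5. So R = 36/5.
At t = 41/5: the terms have absolute value of order n, which does not tend to 0, so the series diverges by the divergence test.
Endpoint t = -31/5: the terms have absolute value of order n, which does not tend to 0, so the series diverges by the divergence test.

(-31/5, 41/5)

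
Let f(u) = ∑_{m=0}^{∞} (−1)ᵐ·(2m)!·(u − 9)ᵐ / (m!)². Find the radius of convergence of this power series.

R = 1/4

The ratio of consecutive coefficients is (2m+1)·(2m+2)/(m+1)² → 4.
The series converges when 4 · |u − 9| < 1, giving R = 1/4.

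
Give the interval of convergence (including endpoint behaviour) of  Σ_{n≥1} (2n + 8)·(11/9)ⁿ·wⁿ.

(-9/11, 9/11)

The ratio of consecutive coefficients is [(2(n+1) + 8)/(2n + 8)] · 11/9 → 11/9.
The series converges when 11/9 · |w| < 1, giving R = 9/11.
When w = 9/11, the terms do not tend to 0, so the series diverges.
When w = -9/11, the terms have absolute value of order n, which does not tend to 0, so the series diverges by the divergence test.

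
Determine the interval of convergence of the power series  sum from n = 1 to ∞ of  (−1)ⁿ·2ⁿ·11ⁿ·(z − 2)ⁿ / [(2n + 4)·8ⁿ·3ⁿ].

Apply the ratio test: |a_{n+1}| / |a_n| = [(2n + 4)/(2(n+1) + 4)] · 2·11/(8·3), which tends to 11/12 as n → ∞.
Convergence for |z − 2| · 11/12 < 1, i.e. |z − 2| < 12/11. So R = 12/11.
When z = 34/11, the terms alternate in sign and decrease monotonically to 0 in absolute value (size ~ c/n), so the alternating series test gives convergence.
Endpoint z = 10/11: the terms are asymptotic to a nonzero constant times 1/n, so the series diverges by limit comparison with Σ 1/n.

(10/11, 34/11]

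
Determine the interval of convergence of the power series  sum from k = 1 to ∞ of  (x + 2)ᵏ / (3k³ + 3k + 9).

Apply the ratio test: |a_{k+1}| / |a_k| = (3k³ + 3k + 9)/(3(k+1)³ + 3(k+1) + 9), which tends to 1 as k → ∞.
So the series converges when |x + 2| < 1 and diverges when |x + 2| > 1; R = 1.
Endpoint x = -1: the series is dominated by a constant times Σ 1/k³, which converges (p = 3 > 1).
Endpoint x = -3: the series is dominated by a constant times Σ 1/k³, which converges (p = 3 > 1).

[-3, -1]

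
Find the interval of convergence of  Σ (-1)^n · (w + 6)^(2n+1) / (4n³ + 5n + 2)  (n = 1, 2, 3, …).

Apply the ratio test: |a_{n+1}| / |a_n| = (4n³ + 5n + 2)/(4(n+1)³ + 5(n+1) + 2), which tends to 1 as n → ∞.
Writing y = (w + 6)², the series in y has radius 1, so |w + 6| < √(1) = 1 and R = 1.
When w = -5, the series is dominated by a constant times Σ 1/n³, which converges (p = 3 > 1).
When w = -7, the series is dominated by a constant times Σ 1/n³, which converges (p = 3 > 1).

[-7, -5]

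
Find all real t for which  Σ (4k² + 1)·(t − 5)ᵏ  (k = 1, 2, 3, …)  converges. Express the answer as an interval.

By the ratio test, |a_{k+1}/a_k| = (4(k+1)² + 1)/(4k² + 1) → 1.
Hence R = 1.
At t = 6: the terms do not tend to 0, so the series diverges.
At t = 4: the terms have absolute value of order k², which does not tend to 0, so the series diverges by the divergence test.

(4, 6)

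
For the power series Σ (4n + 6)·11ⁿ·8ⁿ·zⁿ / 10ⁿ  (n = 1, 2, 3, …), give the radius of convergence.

Apply the ratio test: |a_{n+1}| / |a_n| = [(4(n+1) + 6)/(4n + 6)] · 11·8/10, which tends to 44/5 as n → ∞.
Thus R = 1/(44/5) = 5/44.

R = 5/44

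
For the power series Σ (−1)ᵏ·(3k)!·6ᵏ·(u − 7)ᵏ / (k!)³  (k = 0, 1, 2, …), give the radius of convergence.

R = 1/162

Apply the ratio test: |a_{k+1}| / |a_k| = (3k+1)·(3k+2)·(3k+3)/(k+1)³ · 6, which tends to 162 as k → ∞.
Hence the series converges for |u − 7| < 1/(162) = 1/162, so the radius of convergence is 1/162.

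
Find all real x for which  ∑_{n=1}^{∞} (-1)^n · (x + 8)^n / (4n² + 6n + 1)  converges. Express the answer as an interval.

[-9, -7]

Apply the ratio test: |a_{n+1}| / |a_n| = (4n² + 6n + 1)/(4(n+1)² + 6(n+1) + 1), which tends to 1 as n → ∞.
So the series converges when |x + 8| < 1 and diverges when |x + 8| > 1; R = 1.
At x = -7: the terms are on the order of 1/n², so the series converges absolutely by comparison with the p-series (p = 2 > 1).
Check x = -9: the series is dominated by a constant times Σ 1/n², which converges (p = 2 > 1).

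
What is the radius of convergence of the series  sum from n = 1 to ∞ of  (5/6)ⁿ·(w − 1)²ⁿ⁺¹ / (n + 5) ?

Ratio test: |a_{n+1}/a_n| = [(n + 5)/((n+1) + 5)] · 5/6 → 5/6 as n → ∞.
Since the exponent of (w − 1) increases by 2 each term, convergence requires |w − 1|² < 6/5, hence R = √30/5.

R = √30/5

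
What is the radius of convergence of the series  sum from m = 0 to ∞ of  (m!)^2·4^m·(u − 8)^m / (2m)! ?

R = 1

By the ratio test, |a_{m+1}/a_m| = (m+1)²/[(2m+1)·(2m+2)] · 4 → 1.
Convergence for |u − 8| < 1, so R = 1.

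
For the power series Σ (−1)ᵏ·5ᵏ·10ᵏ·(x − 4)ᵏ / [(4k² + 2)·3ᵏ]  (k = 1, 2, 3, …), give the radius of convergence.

R = 3/50

By the ratio test, |a_{k+1}/a_k| = [(4k² + 2)/(4(k+1)² + 2)] · 5·10/3 → 50/3.
Thus R = 1/(50/3) = 3/50.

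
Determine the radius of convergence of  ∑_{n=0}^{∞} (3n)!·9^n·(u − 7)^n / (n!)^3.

The ratio of consecutive coefficients is (3n+1)·(3n+2)·(3n+3)/(n+1)³ · 9 → 243.
Thus R = 1/(243) = 1/243.

R = 1/243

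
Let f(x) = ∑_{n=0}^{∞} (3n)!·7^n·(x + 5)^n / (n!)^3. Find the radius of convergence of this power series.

Ratio test: |a_{n+1}/a_n| = (3n+1)·(3n+2)·(3n+3)/(n+1)³ · 7 → 189 as n → ∞.
Convergence for |x + 5| · 189 < 1, i.e. |x + 5| < 1/189. So R = 1/189.

R = 1/189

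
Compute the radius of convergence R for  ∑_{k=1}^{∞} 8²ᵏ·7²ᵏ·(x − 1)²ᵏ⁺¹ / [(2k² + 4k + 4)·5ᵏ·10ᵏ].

R = 5√2/56

Ratio test: |a_{k+1}/a_k| = [(2k² + 4k + 4)/(2(k+1)² + 4(k+1) + 4)] · 64·49/(5·10) → 1568/25 as k → ∞.
Successive powers of (x − 1) differ by 2, so the series converges when |x − 1|² · 1568/25 < 1, i.e. |x − 1| < √(25/1568). So R = 5√2/56.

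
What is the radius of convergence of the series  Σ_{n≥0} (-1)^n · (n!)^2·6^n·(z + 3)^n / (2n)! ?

The ratio of consecutive coefficients is (n+1)²/[(2n+1)·(2n+2)] · 6 → 3/2.
The series converges when 3/2 · |z + 3| < 1, giving R = 2/3.

R = 2/3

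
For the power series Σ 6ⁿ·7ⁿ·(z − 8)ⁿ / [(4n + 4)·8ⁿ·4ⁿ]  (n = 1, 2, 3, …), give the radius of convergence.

Apply the ratio test: |a_{n+1}| / |a_n| = [(4n + 4)/(4(n+1) + 4)] · 6·7/(8·4), which tends to 21/16 as n → ∞.
The series converges when 21/16 · |z − 8| < 1, giving R = 16/21.

R = 16/21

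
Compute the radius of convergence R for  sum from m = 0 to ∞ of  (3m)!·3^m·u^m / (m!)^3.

Ratio test: |a_{m+1}/a_m| = (3m+1)·(3m+2)·(3m+3)/(m+1)³ · 3 → 81 as m → ∞.
Hence the series converges for |u| < 1/(81) = 1/81, so the radius of convergence is 1/81.

R = 1/81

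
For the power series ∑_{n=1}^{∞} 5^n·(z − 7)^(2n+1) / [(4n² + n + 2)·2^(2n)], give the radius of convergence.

By the ratio test, |a_{n+1}/a_n| = [(4n² + n + 2)/(4(n+1)² + (n+1) + 2)] · 5/4 → 5/4.
Successive powers of (z − 7) differ by 2, so the series converges when |z − 7|² · 5/4 < 1, i.e. |z − 7| < √(4/5). So R = 2√5/5.

R = 2√5/5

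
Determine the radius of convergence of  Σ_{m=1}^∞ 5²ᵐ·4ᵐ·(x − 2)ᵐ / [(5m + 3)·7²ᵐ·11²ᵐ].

The ratio of consecutive coefficients is [(5m + 3)/(5(m+1) + 3)] · 25·4/(49·121) → 100/5929.
Hence the series converges for |x − 2| < 1/(100/5929) = 5929/100, so the radius of convergence is 5929/100.

R = 5929/100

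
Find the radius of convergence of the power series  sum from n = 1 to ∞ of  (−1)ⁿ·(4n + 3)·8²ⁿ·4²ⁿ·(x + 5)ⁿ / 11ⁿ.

R = 11/1024

By the ratio test, |a_{n+1}/a_n| = [(4(n+1) + 3)/(4n + 3)] · 64·16/11 → 1024/11.
Thus R = 1/(1024/11) = 11/1024.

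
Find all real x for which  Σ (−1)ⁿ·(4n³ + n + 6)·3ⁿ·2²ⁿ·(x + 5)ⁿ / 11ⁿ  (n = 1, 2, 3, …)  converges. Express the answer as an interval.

(-71/12, -49/12)

The ratio of consecutive coefficients is [(4(n+1)³ + (n+1) + 6)/(4n³ + n + 6)] · 3·4/11 → 12/11.
Thus R = 1/(12/11) = 11/12.
At x = -49/12: the terms have absolute value of order n³, which does not tend to 0, so the series diverges by the divergence test.
At x = -71/12: the terms have absolute value of order n³, which does not tend to 0, so the series diverges by the divergence test.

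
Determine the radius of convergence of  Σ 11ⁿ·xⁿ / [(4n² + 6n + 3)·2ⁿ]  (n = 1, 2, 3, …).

Apply the ratio test: |a_{n+1}| / |a_n| = [(4n² + 6n + 3)/(4(n+1)² + 6(n+1) + 3)] · 11/2, which tends to 11/2 as n → ∞.
The series converges when 11/2 · |x| < 1, giving R = 2/11.

R = 2/11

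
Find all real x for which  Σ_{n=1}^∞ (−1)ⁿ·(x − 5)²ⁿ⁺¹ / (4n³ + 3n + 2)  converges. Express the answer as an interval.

[4, 6]

Apply the ratio test: |a_{n+1}| / |a_n| = (4n³ + 3n + 2)/(4(n+1)³ + 3(n+1) + 2), which tends to 1 as n → ∞.
Since the exponent of (x − 5) increases by 2 each term, convergence requires |x − 5|² < 1, hence R = 1.
At x = 6: the terms are on the order of 1/n³, so the series converges absolutely by comparison with the p-series (p = 3 > 1).
Endpoint x = 4: absolute convergence follows by limit comparison with Σ 1/n³.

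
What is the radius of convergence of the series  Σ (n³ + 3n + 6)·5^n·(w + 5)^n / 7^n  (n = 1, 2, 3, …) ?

R = 7/5

The ratio of consecutive coefficients is [((n+1)³ + 3(n+1) + 6)/(n³ + 3n + 6)] · 5/7 → 5/7.
The series converges when 5/7 · |w + 5| < 1, giving R = 7/5.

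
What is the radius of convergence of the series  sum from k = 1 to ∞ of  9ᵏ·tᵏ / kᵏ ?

R = ∞

Applying the root test, |a_k|^(1/k) = 9/k → 0.
The limit is 0 for every t, so R = ∞.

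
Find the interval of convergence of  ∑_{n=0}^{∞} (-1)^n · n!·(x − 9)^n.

By the ratio test, |a_{n+1}/a_n| = (n+1) → ∞.
Since the ratio → ∞, the series diverges for every x ≠ 9, and R = 0.

{9}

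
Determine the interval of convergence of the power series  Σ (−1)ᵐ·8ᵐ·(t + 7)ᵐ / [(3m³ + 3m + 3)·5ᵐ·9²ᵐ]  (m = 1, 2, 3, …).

[-461/8, 349/8]

Apply the ratio test: |a_{m+1}| / |a_m| = [(3m³ + 3m + 3)/(3(m+1)³ + 3(m+1) + 3)] · 8/(5·81), which tends to 8/405 as m → ∞.
Convergence for |t + 7| · 8/405 < 1, i.e. |t + 7| < 405/8. So R = 405/8.
At t = 349/8: the series is dominated by a constant times Σ 1/m³, which converges (p = 3 > 1).
When t = -461/8, the series is dominated by a constant times Σ 1/m³, which converges (p = 3 > 1).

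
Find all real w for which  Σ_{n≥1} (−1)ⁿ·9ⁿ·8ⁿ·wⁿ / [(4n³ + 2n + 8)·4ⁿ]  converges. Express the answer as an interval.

[-1/18, 1/18]

The ratio of consecutive coefficients is [(4n³ + 2n + 8)/(4(n+1)³ + 2(n+1) + 8)] · 9·8/4 → 18.
Hence the series converges for |w| < 1/(18) = 1/18, so the radius of convergence is 1/18.
Endpoint w = 1/18: the series is dominated by a constant times Σ 1/n³, which converges (p = 3 > 1).
At w = -1/18: the terms are on the order of 1/n³, so the series converges absolutely by comparison with the p-series (p = 3 > 1).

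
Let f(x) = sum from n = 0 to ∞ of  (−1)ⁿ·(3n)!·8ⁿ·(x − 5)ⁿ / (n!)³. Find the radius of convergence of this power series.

Apply the ratio test: |a_{n+1}| / |a_n| = (3n+1)·(3n+2)·(3n+3)/(n+1)³ · 8, which tends to 216 as n → ∞.
Convergence for |x − 5| · 216 < 1, i.e. |x − 5| < 1/216. So R = 1/216.

R = 1/216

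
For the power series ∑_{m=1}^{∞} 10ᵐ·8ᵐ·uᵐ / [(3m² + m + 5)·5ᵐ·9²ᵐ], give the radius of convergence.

R = 81/16

Apply the ratio test: |a_{m+1}| / |a_m| = [(3m² + m + 5)/(3(m+1)² + (m+1) + 5)] · 10·8/(5·81), which tends to 16/81 as m → ∞.
The series converges when 16/81 · |u| < 1, giving R = 81/16.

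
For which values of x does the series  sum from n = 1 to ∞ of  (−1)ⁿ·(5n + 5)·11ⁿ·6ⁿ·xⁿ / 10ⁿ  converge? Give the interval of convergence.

The ratio of consecutive coefficients is [(5(n+1) + 5)/(5n + 5)] · 11·6/10 → 33/5.
Hence the series converges for |x| < 1/(33/5) = 5/33, so the radius of convergence is 5/33.
At x = 5/33: the terms have absolute value of order n, which does not tend to 0, so the series diverges by the divergence test.
At x = -5/33: the terms do not tend to 0, so the series diverges.

(-5/33, 5/33)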